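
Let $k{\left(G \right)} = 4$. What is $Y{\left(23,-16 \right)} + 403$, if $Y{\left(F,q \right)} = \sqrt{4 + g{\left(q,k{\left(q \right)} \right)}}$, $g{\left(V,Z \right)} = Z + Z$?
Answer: $403 + 2 \sqrt{3} \approx 406.46$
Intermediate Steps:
$g{\left(V,Z \right)} = 2 Z$
$Y{\left(F,q \right)} = 2 \sqrt{3}$ ($Y{\left(F,q \right)} = \sqrt{4 + 2 \cdot 4} = \sqrt{4 + 8} = \sqrt{12} = 2 \sqrt{3}$)
$Y{\left(23,-16 \right)} + 403 = 2 \sqrt{3} + 403 = 403 + 2 \sqrt{3}$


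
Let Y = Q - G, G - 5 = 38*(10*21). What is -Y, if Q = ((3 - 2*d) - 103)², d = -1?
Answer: -1619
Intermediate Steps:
G = 7985 (G = 5 + 38*(10*21) = 5 + 38*210 = 5 + 7980 = 7985)
Q = 9604 (Q = ((3 - 2*(-1)) - 103)² = ((3 + 2) - 103)² = (5 - 103)² = (-98)² = 9604)
Y = 1619 (Y = 9604 - 1*7985 = 9604 - 7985 = 1619)
-Y = -1*1619 = -1619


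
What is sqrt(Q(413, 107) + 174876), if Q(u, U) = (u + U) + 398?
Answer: sqrt(175794) ≈ 419.28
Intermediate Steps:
Q(u, U) = 398 + U + u (Q(u, U) = (U + u) + 398 = 398 + U + u)
sqrt(Q(413, 107) + 174876) = sqrt((398 + 107 + 413) + 174876) = sqrt(918 + 174876) = sqrt(175794)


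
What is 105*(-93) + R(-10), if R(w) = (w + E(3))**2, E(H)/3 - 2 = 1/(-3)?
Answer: -9740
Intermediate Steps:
E(H) = 5 (E(H) = 6 + 3/(-3) = 6 + 3*(-1/3) = 6 - 1 = 5)
R(w) = (5 + w)**2 (R(w) = (w + 5)**2 = (5 + w)**2)
105*(-93) + R(-10) = 105*(-93) + (5 - 10)**2 = -9765 + (-5)**2 = -9765 + 25 = -9740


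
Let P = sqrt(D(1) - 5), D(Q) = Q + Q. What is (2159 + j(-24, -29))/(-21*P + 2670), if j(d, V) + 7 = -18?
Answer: 1899260/2376741 + 14938*I*sqrt(3)/2376741 ≈ 0.7991 + 0.010886*I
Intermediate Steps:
j(d, V) = -25 (j(d, V) = -7 - 18 = -25)
D(Q) = 2*Q
P = I*sqrt(3) (P = sqrt(2*1 - 5) = sqrt(2 - 5) = sqrt(-3) = I*sqrt(3) ≈ 1.732*I)
(2159 + j(-24, -29))/(-21*P + 2670) = (2159 - 25)/(-21*I*sqrt(3) + 2670) = 2134/(-21*I*sqrt(3) + 2670) = 2134/(2670 - 21*I*sqrt(3))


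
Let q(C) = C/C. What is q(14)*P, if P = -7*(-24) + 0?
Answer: 168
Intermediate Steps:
q(C) = 1
P = 168 (P = 168 + 0 = 168)
q(14)*P = 1*168 = 168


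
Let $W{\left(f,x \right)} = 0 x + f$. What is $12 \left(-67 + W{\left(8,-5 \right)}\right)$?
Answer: $-708$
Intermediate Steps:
$W{\left(f,x \right)} = f$ ($W{\left(f,x \right)} = 0 + f = f$)
$12 \left(-67 + W{\left(8,-5 \right)}\right) = 12 \left(-67 + 8\right) = 12 \left(-59\right) = -708$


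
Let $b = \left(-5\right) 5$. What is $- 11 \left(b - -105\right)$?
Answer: $-880$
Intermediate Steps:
$b = -25$
$- 11 \left(b - -105\right) = - 11 \left(-25 - -105\right) = - 11 \left(-25 + 105\right) = \left(-11\right) 80 = -880$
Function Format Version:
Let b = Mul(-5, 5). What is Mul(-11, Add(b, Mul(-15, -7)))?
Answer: -880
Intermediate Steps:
b = -25
Mul(-11, Add(b, Mul(-15, -7))) = Mul(-11, Add(-25, Mul(-15, -7))) = Mul(-11, Add(-25, 105)) = Mul(-11, 80) = -880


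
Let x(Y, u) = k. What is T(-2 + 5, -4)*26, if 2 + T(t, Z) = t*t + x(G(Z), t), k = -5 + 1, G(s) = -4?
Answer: 78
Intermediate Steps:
k = -4
x(Y, u) = -4
T(t, Z) = -6 + t**2 (T(t, Z) = -2 + (t*t - 4) = -2 + (t**2 - 4) = -2 + (-4 + t**2) = -6 + t**2)
T(-2 + 5, -4)*26 = (-6 + (-2 + 5)**2)*26 = (-6 + 3**2)*26 = (-6 + 9)*26 = 3*26 = 78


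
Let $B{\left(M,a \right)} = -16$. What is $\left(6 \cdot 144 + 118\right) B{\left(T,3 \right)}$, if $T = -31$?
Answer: $-15712$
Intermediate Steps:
$\left(6 \cdot 144 + 118\right) B{\left(T,3 \right)} = \left(6 \cdot 144 + 118\right) \left(-16\right) = \left(864 + 118\right) \left(-16\right) = 982 \left(-16\right) = -15712$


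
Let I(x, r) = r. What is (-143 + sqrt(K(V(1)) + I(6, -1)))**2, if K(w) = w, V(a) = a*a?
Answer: 20449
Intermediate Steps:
V(a) = a**2
(-143 + sqrt(K(V(1)) + I(6, -1)))**2 = (-143 + sqrt(1**2 - 1))**2 = (-143 + sqrt(1 - 1))**2 = (-143 + sqrt(0))**2 = (-143 + 0)**2 = (-143)**2 = 20449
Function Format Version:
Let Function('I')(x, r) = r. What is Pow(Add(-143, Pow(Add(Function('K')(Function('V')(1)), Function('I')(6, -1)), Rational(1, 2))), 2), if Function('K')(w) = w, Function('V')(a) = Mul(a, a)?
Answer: 20449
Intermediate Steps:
Function('V')(a) = Pow(a, 2)
Pow(Add(-143, Pow(Add(Function('K')(Function('V')(1)), Function('I')(6, -1)), Rational(1, 2))), 2) = Pow(Add(-143, Pow(Add(Pow(1, 2), -1), Rational(1, 2))), 2) = Pow(Add(-143, Pow(Add(1, -1), Rational(1, 2))), 2) = Pow(Add(-143, Pow(0, Rational(1, 2))), 2) = Pow(Add(-143, 0), 2) = Pow(-143, 2) = 20449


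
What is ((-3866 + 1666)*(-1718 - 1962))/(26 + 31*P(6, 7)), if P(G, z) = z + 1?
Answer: 4048000/137 ≈ 29547.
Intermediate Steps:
P(G, z) = 1 + z
((-3866 + 1666)*(-1718 - 1962))/(26 + 31*P(6, 7)) = ((-3866 + 1666)*(-1718 - 1962))/(26 + 31*(1 + 7)) = (-2200*(-3680))/(26 + 31*8) = 8096000/(26 + 248) = 8096000/274 = 8096000*(1/274) = 4048000/137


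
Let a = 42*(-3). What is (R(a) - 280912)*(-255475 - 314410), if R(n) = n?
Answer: 160159340630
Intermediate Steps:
a = -126
(R(a) - 280912)*(-255475 - 314410) = (-126 - 280912)*(-255475 - 314410) = -281038*(-569885) = 160159340630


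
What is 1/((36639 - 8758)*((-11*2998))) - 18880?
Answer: -17359397587841/919459618 ≈ -18880.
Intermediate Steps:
1/((36639 - 8758)*((-11*2998))) - 18880 = 1/(27881*(-32978)) - 18880 = (1/27881)*(-1/32978) - 18880 = -1/919459618 - 18880 = -17359397587841/919459618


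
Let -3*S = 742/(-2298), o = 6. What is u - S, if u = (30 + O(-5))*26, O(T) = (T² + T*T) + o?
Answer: 7707121/3447 ≈ 2235.9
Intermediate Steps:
O(T) = 6 + 2*T² (O(T) = (T² + T*T) + 6 = (T² + T²) + 6 = 2*T² + 6 = 6 + 2*T²)
S = 371/3447 (S = -742/(3*(-2298)) = -742*(-1)/(3*2298) = -⅓*(-371/1149) = 371/3447 ≈ 0.10763)
u = 2236 (u = (30 + (6 + 2*(-5)²))*26 = (30 + (6 + 2*25))*26 = (30 + (6 + 50))*26 = (30 + 56)*26 = 86*26 = 2236)
u - S = 2236 - 1*371/3447 = 2236 - 371/3447 = 7707121/3447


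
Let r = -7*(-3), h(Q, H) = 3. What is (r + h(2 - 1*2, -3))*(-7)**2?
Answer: 1176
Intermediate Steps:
r = 21
(r + h(2 - 1*2, -3))*(-7)**2 = (21 + 3)*(-7)**2 = 24*49 = 1176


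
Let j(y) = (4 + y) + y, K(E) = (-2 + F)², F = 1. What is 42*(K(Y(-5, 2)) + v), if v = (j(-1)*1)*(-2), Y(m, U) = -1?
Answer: -126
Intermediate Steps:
K(E) = 1 (K(E) = (-2 + 1)² = (-1)² = 1)
j(y) = 4 + 2*y
v = -4 (v = ((4 + 2*(-1))*1)*(-2) = ((4 - 2)*1)*(-2) = (2*1)*(-2) = 2*(-2) = -4)
42*(K(Y(-5, 2)) + v) = 42*(1 - 4) = 42*(-3) = -126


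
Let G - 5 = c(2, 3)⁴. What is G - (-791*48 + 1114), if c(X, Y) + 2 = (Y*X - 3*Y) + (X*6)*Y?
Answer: 960380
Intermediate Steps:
c(X, Y) = -2 - 3*Y + 7*X*Y (c(X, Y) = -2 + ((Y*X - 3*Y) + (X*6)*Y) = -2 + ((X*Y - 3*Y) + (6*X)*Y) = -2 + ((-3*Y + X*Y) + 6*X*Y) = -2 + (-3*Y + 7*X*Y) = -2 - 3*Y + 7*X*Y)
G = 923526 (G = 5 + (-2 - 3*3 + 7*2*3)⁴ = 5 + (-2 - 9 + 42)⁴ = 5 + 31⁴ = 5 + 923521 = 923526)
G - (-791*48 + 1114) = 923526 - (-791*48 + 1114) = 923526 - (-37968 + 1114) = 923526 - 1*(-36854) = 923526 + 36854 = 960380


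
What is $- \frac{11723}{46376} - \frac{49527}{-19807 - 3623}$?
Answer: $\frac{30639307}{16463480} \approx 1.861$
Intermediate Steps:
$- \frac{11723}{46376} - \frac{49527}{-19807 - 3623} = \left(-11723\right) \frac{1}{46376} - \frac{49527}{-23430} = - \frac{11723}{46376} - - \frac{16509}{7810} = - \frac{11723}{46376} + \frac{16509}{7810} = \frac{30639307}{16463480}$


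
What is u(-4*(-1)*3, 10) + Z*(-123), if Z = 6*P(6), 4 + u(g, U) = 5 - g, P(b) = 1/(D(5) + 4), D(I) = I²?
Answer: -1057/29 ≈ -36.448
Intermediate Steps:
P(b) = 1/29 (P(b) = 1/(5² + 4) = 1/(25 + 4) = 1/29)
u(g, U) = 1 - g (u(g, U) = -4 + (5 - g) = 1 - g)
Z = 6/29 (Z = 6*(1/29) = 6/29 ≈ 0.20690)
u(-4*(-1)*3, 10) + Z*(-123) = (1 - (-4*(-1))*3) + (6/29)*(-123) = (1 - 4*3) - 738/29 = (1 - 1*12) - 738/29 = (1 - 12) - 738/29 = -11 - 738/29 = -1057/29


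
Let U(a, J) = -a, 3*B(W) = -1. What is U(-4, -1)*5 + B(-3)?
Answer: 59/3 ≈ 19.667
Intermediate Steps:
B(W) = -1/3 (B(W) = (1/3)*(-1) = -1/3)
U(-4, -1)*5 + B(-3) = -1*(-4)*5 - 1/3 = 4*5 - 1/3 = 20 - 1/3 = 59/3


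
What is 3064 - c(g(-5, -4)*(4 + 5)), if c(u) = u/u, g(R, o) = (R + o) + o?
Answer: 3063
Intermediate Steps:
g(R, o) = R + 2*o
c(u) = 1
3064 - c(g(-5, -4)*(4 + 5)) = 3064 - 1*1 = 3064 - 1 = 3063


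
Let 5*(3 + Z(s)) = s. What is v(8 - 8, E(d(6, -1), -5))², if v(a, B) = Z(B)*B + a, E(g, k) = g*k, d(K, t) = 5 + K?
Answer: 592900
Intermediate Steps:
Z(s) = -3 + s/5
v(a, B) = a + B*(-3 + B/5) (v(a, B) = (-3 + B/5)*B + a = B*(-3 + B/5) + a = a + B*(-3 + B/5))
v(8 - 8, E(d(6, -1), -5))² = ((8 - 8) + ((5 + 6)*(-5))*(-15 + (5 + 6)*(-5))/5)² = (0 + (11*(-5))*(-15 + 11*(-5))/5)² = (0 + (⅕)*(-55)*(-15 - 55))² = (0 + (⅕)*(-55)*(-70))² = (0 + 770)² = 770² = 592900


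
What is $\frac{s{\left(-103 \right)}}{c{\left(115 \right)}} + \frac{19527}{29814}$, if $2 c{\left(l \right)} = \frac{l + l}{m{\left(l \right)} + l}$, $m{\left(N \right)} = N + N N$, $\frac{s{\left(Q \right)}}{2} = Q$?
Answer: $- \frac{239519167}{9938} \approx -24101.0$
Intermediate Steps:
$s{\left(Q \right)} = 2 Q$
$m{\left(N \right)} = N + N^{2}$
$c{\left(l \right)} = \frac{l}{l + l \left(1 + l\right)}$ ($c{\left(l \right)} = \frac{\left(l + l\right) \frac{1}{l \left(1 + l\right) + l}}{2} = \frac{2 l \frac{1}{l + l \left(1 + l\right)}}{2} = \frac{l}{l + l \left(1 + l\right)}$)
$\frac{s{\left(-103 \right)}}{c{\left(115 \right)}} + \frac{19527}{29814} = \frac{2 \left(-103\right)}{\frac{1}{2 + 115}} + \frac{19527}{29814} = - \frac{206}{\frac{1}{117}} + 19527 \cdot \frac{1}{29814} = - 206 \frac{1}{\frac{1}{117}} + \frac{6509}{9938} = \left(-206\right) 117 + \frac{6509}{9938} = -24102 + \frac{6509}{9938} = - \frac{239519167}{9938}$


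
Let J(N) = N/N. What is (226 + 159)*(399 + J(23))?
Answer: 154000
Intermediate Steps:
J(N) = 1
(226 + 159)*(399 + J(23)) = (226 + 159)*(399 + 1) = 385*400 = 154000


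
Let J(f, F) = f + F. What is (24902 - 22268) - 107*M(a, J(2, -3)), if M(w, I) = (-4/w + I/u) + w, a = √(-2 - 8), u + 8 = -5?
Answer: 34135/13 - 749*I*√10/5 ≈ 2625.8 - 473.71*I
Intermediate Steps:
u = -13 (u = -8 - 5 = -13)
a = I*√10 (a = √(-10) = I*√10 ≈ 3.1623*I)
J(f, F) = F + f
M(w, I) = w - 4/w - I/13 (M(w, I) = (-4/w + I/(-13)) + w = (-4/w + I*(-1/13)) + w = (-4/w - I/13) + w = w - 4/w - I/13)
(24902 - 22268) - 107*M(a, J(2, -3)) = (24902 - 22268) - 107*(I*√10 - 4*(-I*√10/10) - (-3 + 2)/13) = 2634 - 107*(I*√10 - (-2)*I*√10/5 - 1/13*(-1)) = 2634 - 107*(I*√10 + 2*I*√10/5 + 1/13) = 2634 - 107*(1/13 + 7*I*√10/5) = 2634 + (-107/13 - 749*I*√10/5) = 34135/13 - 749*I*√10/5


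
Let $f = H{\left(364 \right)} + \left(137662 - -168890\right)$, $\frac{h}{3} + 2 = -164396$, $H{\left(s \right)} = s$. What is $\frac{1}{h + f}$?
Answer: $- \frac{1}{186278} \approx -5.3683 \cdot 10^{-6}$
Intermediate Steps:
$h = -493194$ ($h = -6 + 3 \left(-164396\right) = -6 - 493188 = -493194$)
$f = 306916$ ($f = 364 + \left(137662 - -168890\right) = 364 + \left(137662 + 168890\right) = 364 + 306552 = 306916$)
$\frac{1}{h + f} = \frac{1}{-493194 + 306916} = \frac{1}{-186278} = - \frac{1}{186278}$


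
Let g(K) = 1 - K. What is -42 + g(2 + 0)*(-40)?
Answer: -2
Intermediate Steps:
-42 + g(2 + 0)*(-40) = -42 + (1 - (2 + 0))*(-40) = -42 + (1 - 1*2)*(-40) = -42 + (1 - 2)*(-40) = -42 - 1*(-40) = -42 + 40 = -2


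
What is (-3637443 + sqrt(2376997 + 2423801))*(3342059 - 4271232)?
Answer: 3379813824639 - 2787519*sqrt(533422) ≈ 3.3778e+12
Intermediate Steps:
(-3637443 + sqrt(2376997 + 2423801))*(3342059 - 4271232) = (-3637443 + sqrt(4800798))*(-929173) = (-3637443 + 3*sqrt(533422))*(-929173) = 3379813824639 - 2787519*sqrt(533422)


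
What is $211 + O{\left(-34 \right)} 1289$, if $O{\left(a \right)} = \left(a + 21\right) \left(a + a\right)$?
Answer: $1139687$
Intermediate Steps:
$O{\left(a \right)} = 2 a \left(21 + a\right)$ ($O{\left(a \right)} = \left(21 + a\right) 2 a = 2 a \left(21 + a\right)$)
$211 + O{\left(-34 \right)} 1289 = 211 + 2 \left(-34\right) \left(21 - 34\right) 1289 = 211 + 2 \left(-34\right) \left(-13\right) 1289 = 211 + 884 \cdot 1289 = 211 + 1139476 = 1139687$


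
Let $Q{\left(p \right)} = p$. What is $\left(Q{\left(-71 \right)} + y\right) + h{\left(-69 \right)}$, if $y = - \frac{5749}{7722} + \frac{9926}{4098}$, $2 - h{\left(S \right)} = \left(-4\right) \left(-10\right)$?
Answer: $- \frac{566031539}{5274126} \approx -107.32$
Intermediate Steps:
$h{\left(S \right)} = -38$ ($h{\left(S \right)} = 2 - \left(-4\right) \left(-10\right) = 2 - 40 = -38$)
$y = \frac{8848195}{5274126}$ ($y = \left(-5749\right) \frac{1}{7722} + 9926 \cdot \frac{1}{4098} = - \frac{5749}{7722} + \frac{4963}{2049} = \frac{8848195}{5274126} \approx 1.6777$)
$\left(Q{\left(-71 \right)} + y\right) + h{\left(-69 \right)} = \left(-71 + \frac{8848195}{5274126}\right) - 38 = - \frac{365614751}{5274126} - 38 = - \frac{566031539}{5274126}$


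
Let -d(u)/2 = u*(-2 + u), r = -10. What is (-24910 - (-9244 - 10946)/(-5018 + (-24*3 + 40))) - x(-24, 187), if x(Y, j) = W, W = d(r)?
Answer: -12460369/505 ≈ -24674.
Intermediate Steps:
d(u) = -2*u*(-2 + u)
W = -240 (W = 2*(-10)*(2 - 1*(-10)) = 2*(-10)*(2 + 10) = 2*(-10)*12 = -240)
x(Y, j) = -240
(-24910 - (-9244 - 10946)/(-5018 + (-24*3 + 40))) - x(-24, 187) = (-24910 - (-9244 - 10946)/(-5018 + (-24*3 + 40))) - 1*(-240) = (-24910 - (-20190)/(-5018 + (-72 + 40))) + 240 = (-24910 - (-20190)/(-5018 - 32)) + 240 = (-24910 - (-20190)/(-5050)) + 240 = (-24910 - (-20190)*(-1)/5050) + 240 = (-24910 - 1*2019/505) + 240 = (-24910 - 2019/505) + 240 = -12581569/505 + 240 = -12460369/505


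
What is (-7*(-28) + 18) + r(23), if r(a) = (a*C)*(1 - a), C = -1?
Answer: 720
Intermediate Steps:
r(a) = -a*(1 - a) (r(a) = (a*(-1))*(1 - a) = (-a)*(1 - a) = -a*(1 - a))
(-7*(-28) + 18) + r(23) = (-7*(-28) + 18) + 23*(-1 + 23) = (196 + 18) + 23*22 = 214 + 506 = 720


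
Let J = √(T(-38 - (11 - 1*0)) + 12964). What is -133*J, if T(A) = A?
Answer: -399*√1435 ≈ -15115.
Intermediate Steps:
J = 3*√1435 (J = √((-38 - (11 - 1*0)) + 12964) = √((-38 - (11 + 0)) + 12964) = √((-38 - 1*11) + 12964) = √((-38 - 11) + 12964) = √(-49 + 12964) = √12915 = 3*√1435 ≈ 113.64)
-133*J = -399*√1435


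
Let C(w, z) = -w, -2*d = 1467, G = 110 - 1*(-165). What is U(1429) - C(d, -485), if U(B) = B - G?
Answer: 841/2 ≈ 420.50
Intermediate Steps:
G = 275 (G = 110 + 165 = 275)
d = -1467/2 (d = -1/2*1467 = -1467/2 ≈ -733.50)
U(B) = -275 + B (U(B) = B - 1*275 = B - 275 = -275 + B)
U(1429) - C(d, -485) = (-275 + 1429) - (-1)*(-1467)/2 = 1154 - 1*1467/2 = 1154 - 1467/2 = 841/2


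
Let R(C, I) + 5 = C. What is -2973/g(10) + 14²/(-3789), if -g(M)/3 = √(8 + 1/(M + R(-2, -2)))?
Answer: -196/3789 + 991*√3/5 ≈ 343.24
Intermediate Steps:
R(C, I) = -5 + C
g(M) = -3*√(8 + 1/(-7 + M)) (g(M) = -3*√(8 + 1/(M + (-5 - 2))) = -3*√(8 + 1/(M - 7)) = -3*√(8 + 1/(-7 + M)))
-2973/g(10) + 14²/(-3789) = -2973*(-√(-7 + 10)/(3*√(-55 + 8*10))) + 14²/(-3789) = -2973*(-√3/(3*√(-55 + 80))) + 196*(-1/3789) = -2973*(-√3/15) - 196/3789 = -(-991)*√3/5 - 196/3789 = 991*√3/5 - 196/3789 = -196/3789 + 991*√3/5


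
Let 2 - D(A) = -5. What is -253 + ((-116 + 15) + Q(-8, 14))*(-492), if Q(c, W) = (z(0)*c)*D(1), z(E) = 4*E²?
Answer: 49439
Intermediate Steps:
D(A) = 7 (D(A) = 2 - 1*(-5) = 2 + 5 = 7)
Q(c, W) = 0 (Q(c, W) = ((4*0²)*c)*7 = ((4*0)*c)*7 = (0*c)*7 = 0*7 = 0)
-253 + ((-116 + 15) + Q(-8, 14))*(-492) = -253 + ((-116 + 15) + 0)*(-492) = -253 + (-101 + 0)*(-492) = -253 - 101*(-492) = -253 + 49692 = 49439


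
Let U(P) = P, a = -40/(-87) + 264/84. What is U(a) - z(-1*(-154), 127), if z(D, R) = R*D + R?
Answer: -11985971/609 ≈ -19681.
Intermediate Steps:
a = 2194/609 (a = -40*(-1/87) + 264*(1/84) = 40/87 + 22/7 = 2194/609 ≈ 3.6026)
z(D, R) = R + D*R (z(D, R) = D*R + R = R + D*R)
U(a) - z(-1*(-154), 127) = 2194/609 - 127*(1 - 1*(-154)) = 2194/609 - 127*(1 + 154) = 2194/609 - 127*155 = 2194/609 - 1*19685 = 2194/609 - 19685 = -11985971/609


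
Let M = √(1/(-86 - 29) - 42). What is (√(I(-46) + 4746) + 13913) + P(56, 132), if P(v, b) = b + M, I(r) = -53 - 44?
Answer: 14045 + √4649 + I*√555565/115 ≈ 14113.0 + 6.4814*I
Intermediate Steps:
I(r) = -97
M = I*√555565/115 (M = √(1/(-115) - 42) = √(-1/115 - 42) = √(-4831/115) = I*√555565/115 ≈ 6.4814*I)
P(v, b) = b + I*√555565/115
(√(I(-46) + 4746) + 13913) + P(56, 132) = (√(-97 + 4746) + 13913) + (132 + I*√555565/115) = (√4649 + 13913) + (132 + I*√555565/115) = (13913 + √4649) + (132 + I*√555565/115) = 14045 + √4649 + I*√555565/115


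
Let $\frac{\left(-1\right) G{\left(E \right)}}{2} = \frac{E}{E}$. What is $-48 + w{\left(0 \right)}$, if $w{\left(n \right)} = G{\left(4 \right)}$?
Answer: $-50$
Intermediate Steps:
$G{\left(E \right)} = -2$ ($G{\left(E \right)} = - 2 \frac{E}{E} = \left(-2\right) 1 = -2$)
$w{\left(n \right)} = -2$
$-48 + w{\left(0 \right)} = -48 - 2 = -50$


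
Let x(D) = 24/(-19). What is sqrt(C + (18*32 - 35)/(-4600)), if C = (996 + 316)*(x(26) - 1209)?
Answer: I*sqrt(121293225559846)/8740 ≈ 1260.1*I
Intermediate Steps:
x(D) = -24/19 (x(D) = 24*(-1/19) = -24/19)
C = -30169440/19 (C = (996 + 316)*(-24/19 - 1209) = 1312*(-22995/19) = -30169440/19 ≈ -1.5879e+6)
sqrt(C + (18*32 - 35)/(-4600)) = sqrt(-30169440/19 + (18*32 - 35)/(-4600)) = sqrt(-30169440/19 + (576 - 35)*(-1/4600)) = sqrt(-30169440/19 + 541*(-1/4600)) = sqrt(-30169440/19 - 541/4600) = sqrt(-138779434279/87400) = I*sqrt(121293225559846)/8740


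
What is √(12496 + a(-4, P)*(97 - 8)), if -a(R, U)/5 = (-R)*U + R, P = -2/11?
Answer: 6*√49071/11 ≈ 120.83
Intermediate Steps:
P = -2/11 (P = -2*1/11 = -2/11 ≈ -0.18182)
a(R, U) = -5*R + 5*R*U (a(R, U) = -5*((-R)*U + R) = -5*(-R*U + R) = -5*(R - R*U) = -5*R + 5*R*U)
√(12496 + a(-4, P)*(97 - 8)) = √(12496 + (5*(-4)*(-1 - 2/11))*(97 - 8)) = √(12496 + (5*(-4)*(-13/11))*89) = √(12496 + (260/11)*89) = √(12496 + 23140/11) = √(160596/11) = 6*√49071/11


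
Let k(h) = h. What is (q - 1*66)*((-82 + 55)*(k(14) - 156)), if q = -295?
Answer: -1384074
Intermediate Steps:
(q - 1*66)*((-82 + 55)*(k(14) - 156)) = (-295 - 1*66)*((-82 + 55)*(14 - 156)) = (-295 - 66)*(-27*(-142)) = -361*3834 = -1384074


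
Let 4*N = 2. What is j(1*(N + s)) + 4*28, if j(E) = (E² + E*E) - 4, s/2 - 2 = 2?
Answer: 505/2 ≈ 252.50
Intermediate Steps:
s = 8 (s = 4 + 2*2 = 4 + 4 = 8)
N = ½ (N = (¼)*2 = ½ ≈ 0.50000)
j(E) = -4 + 2*E² (j(E) = (E² + E²) - 4 = 2*E² - 4 = -4 + 2*E²)
j(1*(N + s)) + 4*28 = (-4 + 2*(1*(½ + 8))²) + 4*28 = (-4 + 2*(1*(17/2))²) + 112 = (-4 + 2*(17/2)²) + 112 = (-4 + 2*(289/4)) + 112 = (-4 + 289/2) + 112 = 281/2 + 112 = 505/2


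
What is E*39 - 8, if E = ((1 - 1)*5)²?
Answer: -8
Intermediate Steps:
E = 0 (E = (0*5)² = 0² = 0)
E*39 - 8 = 0*39 - 8 = 0 - 8 = -8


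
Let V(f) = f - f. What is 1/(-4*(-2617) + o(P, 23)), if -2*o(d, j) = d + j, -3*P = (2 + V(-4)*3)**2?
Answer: 6/62743 ≈ 9.5628e-5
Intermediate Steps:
V(f) = 0
P = -4/3 (P = -(2 + 0*3)**2/3 = -(2 + 0)**2/3 = -1/3*2**2 = -1/3*4 = -4/3 ≈ -1.3333)
o(d, j) = -d/2 - j/2 (o(d, j) = -(d + j)/2 = -d/2 - j/2)
1/(-4*(-2617) + o(P, 23)) = 1/(-4*(-2617) + (-1/2*(-4/3) - 1/2*23)) = 1/(10468 + (2/3 - 23/2)) = 1/(10468 - 65/6) = 1/(62743/6) = 6/62743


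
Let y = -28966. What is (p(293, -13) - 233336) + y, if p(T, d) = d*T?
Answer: -266111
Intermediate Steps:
p(T, d) = T*d
(p(293, -13) - 233336) + y = (293*(-13) - 233336) - 28966 = (-3809 - 233336) - 28966 = -237145 - 28966 = -266111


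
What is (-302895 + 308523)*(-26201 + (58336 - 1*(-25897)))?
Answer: 326604096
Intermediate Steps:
(-302895 + 308523)*(-26201 + (58336 - 1*(-25897))) = 5628*(-26201 + (58336 + 25897)) = 5628*(-26201 + 84233) = 5628*58032 = 326604096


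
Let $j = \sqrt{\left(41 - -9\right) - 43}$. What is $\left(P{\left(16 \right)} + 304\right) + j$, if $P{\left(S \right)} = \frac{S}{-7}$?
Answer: $\frac{2112}{7} + \sqrt{7} \approx 304.36$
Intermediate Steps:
$P{\left(S \right)} = - \frac{S}{7}$ ($P{\left(S \right)} = S \left(- \frac{1}{7}\right) = - \frac{S}{7}$)
$j = \sqrt{7}$ ($j = \sqrt{\left(41 + 9\right) - 43} = \sqrt{50 - 43} = \sqrt{7} \approx 2.6458$)
$\left(P{\left(16 \right)} + 304\right) + j = \left(\left(- \frac{1}{7}\right) 16 + 304\right) + \sqrt{7} = \left(- \frac{16}{7} + 304\right) + \sqrt{7} = \frac{2112}{7} + \sqrt{7}$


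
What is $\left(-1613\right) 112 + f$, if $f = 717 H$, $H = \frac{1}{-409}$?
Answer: $- \frac{73889021}{409} \approx -1.8066 \cdot 10^{5}$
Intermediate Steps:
$H = - \frac{1}{409} \approx -0.002445$
$f = - \frac{717}{409}$ ($f = 717 \left(- \frac{1}{409}\right) = - \frac{717}{409} \approx -1.7531$)
$\left(-1613\right) 112 + f = \left(-1613\right) 112 - \frac{717}{409} = -180656 - \frac{717}{409} = - \frac{73889021}{409}$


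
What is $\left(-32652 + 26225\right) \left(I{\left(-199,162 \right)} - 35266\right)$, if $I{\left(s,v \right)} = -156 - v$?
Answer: $228698368$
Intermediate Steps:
$\left(-32652 + 26225\right) \left(I{\left(-199,162 \right)} - 35266\right) = \left(-32652 + 26225\right) \left(\left(-156 - 162\right) - 35266\right) = - 6427 \left(\left(-156 - 162\right) - 35266\right) = - 6427 \left(-318 - 35266\right) = \left(-6427\right) \left(-35584\right) = 228698368$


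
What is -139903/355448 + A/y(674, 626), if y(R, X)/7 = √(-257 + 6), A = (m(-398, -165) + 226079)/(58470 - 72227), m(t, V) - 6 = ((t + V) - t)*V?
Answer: -139903/355448 + 253310*I*√251/24171049 ≈ -0.3936 + 0.16603*I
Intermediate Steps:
m(t, V) = 6 + V² (m(t, V) = 6 + ((t + V) - t)*V = 6 + ((V + t) - t)*V = 6 + V*V = 6 + V²)
A = -253310/13757 (A = ((6 + (-165)²) + 226079)/(58470 - 72227) = ((6 + 27225) + 226079)/(-13757) = (27231 + 226079)*(-1/13757) = 253310*(-1/13757) = -253310/13757 ≈ -18.413)
y(R, X) = 7*I*√251 (y(R, X) = 7*√(-257 + 6) = 7*√(-251) = 7*(I*√251) = 7*I*√251)
-139903/355448 + A/y(674, 626) = -139903/355448 - 253310*(-I*√251/1757)/13757 = -139903*1/355448 - (-253310)*I*√251/24171049 = -139903/355448 + 253310*I*√251/24171049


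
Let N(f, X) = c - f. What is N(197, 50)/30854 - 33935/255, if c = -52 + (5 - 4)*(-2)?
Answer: -209418899/1573554 ≈ -133.09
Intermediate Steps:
c = -54 (c = -52 + 1*(-2) = -52 - 2 = -54)
N(f, X) = -54 - f
N(197, 50)/30854 - 33935/255 = (-54 - 1*197)/30854 - 33935/255 = (-54 - 197)*(1/30854) - 33935*1/255 = -251*1/30854 - 6787/51 = -251/30854 - 6787/51 = -209418899/1573554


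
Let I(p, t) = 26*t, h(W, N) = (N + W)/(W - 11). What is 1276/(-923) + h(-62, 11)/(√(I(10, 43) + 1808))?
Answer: -1276/923 + 51*√2926/213598 ≈ -1.3695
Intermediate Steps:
h(W, N) = (N + W)/(-11 + W)
1276/(-923) + h(-62, 11)/(√(I(10, 43) + 1808)) = 1276/(-923) + ((11 - 62)/(-11 - 62))/(√(26*43 + 1808)) = 1276*(-1/923) + (-51/(-73))/(√(1118 + 1808)) = -1276/923 + (-1/73*(-51))/(√2926) = -1276/923 + 51*(√2926/2926)/73 = -1276/923 + 51*√2926/213598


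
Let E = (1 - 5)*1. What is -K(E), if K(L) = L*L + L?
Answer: -12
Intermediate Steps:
E = -4 (E = -4*1 = -4)
K(L) = L + L**2 (K(L) = L**2 + L = L + L**2)
-K(E) = -(-4)*(1 - 4) = -(-4)*(-3) = -1*12 = -12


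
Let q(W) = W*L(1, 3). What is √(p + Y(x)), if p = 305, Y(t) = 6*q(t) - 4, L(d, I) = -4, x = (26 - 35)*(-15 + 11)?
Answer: I*√563 ≈ 23.728*I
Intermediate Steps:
x = 36 (x = -9*(-4) = 36)
q(W) = -4*W (q(W) = W*(-4) = -4*W)
Y(t) = -4 - 24*t (Y(t) = 6*(-4*t) - 4 = -24*t - 4 = -4 - 24*t)
√(p + Y(x)) = √(305 + (-4 - 24*36)) = √(305 + (-4 - 864)) = √(305 - 868) = √(-563) = I*√563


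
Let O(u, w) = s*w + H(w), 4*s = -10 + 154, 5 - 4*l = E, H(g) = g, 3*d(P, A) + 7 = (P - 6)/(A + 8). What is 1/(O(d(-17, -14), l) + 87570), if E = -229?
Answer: 2/179469 ≈ 1.1144e-5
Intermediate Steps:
d(P, A) = -7/3 + (-6 + P)/(3*(8 + A)) (d(P, A) = -7/3 + ((P - 6)/(A + 8))/3 = -7/3 + ((-6 + P)/(8 + A))/3 = -7/3 + (-6 + P)/(3*(8 + A)))
l = 117/2 (l = 5/4 - ¼*(-229) = 5/4 + 229/4 = 117/2 ≈ 58.500)
s = 36 (s = (-10 + 154)/4 = (¼)*144 = 36)
O(u, w) = 37*w (O(u, w) = 36*w + w = 37*w)
1/(O(d(-17, -14), l) + 87570) = 1/(37*(117/2) + 87570) = 1/(4329/2 + 87570) = 1/(179469/2) = 2/179469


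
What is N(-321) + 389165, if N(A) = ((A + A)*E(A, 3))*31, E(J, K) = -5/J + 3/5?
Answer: 1884569/5 ≈ 3.7691e+5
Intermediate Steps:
E(J, K) = ⅗ - 5/J (E(J, K) = -5/J + 3*(⅕) = -5/J + ⅗ = ⅗ - 5/J)
N(A) = 62*A*(⅗ - 5/A) (N(A) = ((A + A)*(⅗ - 5/A))*31 = ((2*A)*(⅗ - 5/A))*31 = (2*A*(⅗ - 5/A))*31 = 62*A*(⅗ - 5/A))
N(-321) + 389165 = (-310 + (186/5)*(-321)) + 389165 = (-310 - 59706/5) + 389165 = -61256/5 + 389165 = 1884569/5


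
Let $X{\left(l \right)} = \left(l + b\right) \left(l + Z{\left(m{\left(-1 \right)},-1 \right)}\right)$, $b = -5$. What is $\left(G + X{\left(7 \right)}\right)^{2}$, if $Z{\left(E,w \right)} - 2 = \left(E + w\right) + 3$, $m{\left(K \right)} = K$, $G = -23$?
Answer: $9$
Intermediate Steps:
$Z{\left(E,w \right)} = 5 + E + w$ ($Z{\left(E,w \right)} = 2 + \left(\left(E + w\right) + 3\right) = 2 + \left(3 + E + w\right) = 5 + E + w$)
$X{\left(l \right)} = \left(-5 + l\right) \left(3 + l\right)$ ($X{\left(l \right)} = \left(l - 5\right) \left(l - -3\right) = \left(-5 + l\right) \left(l + 3\right) = \left(-5 + l\right) \left(3 + l\right)$)
$\left(G + X{\left(7 \right)}\right)^{2} = \left(-23 - \left(29 - 49\right)\right)^{2} = \left(-23 - -20\right)^{2} = \left(-23 + 20\right)^{2} = \left(-3\right)^{2} = 9$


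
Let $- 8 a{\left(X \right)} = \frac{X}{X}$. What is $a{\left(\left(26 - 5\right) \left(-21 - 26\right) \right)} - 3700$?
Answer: $- \frac{29601}{8} \approx -3700.1$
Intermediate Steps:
$a{\left(X \right)} = - \frac{1}{8}$ ($a{\left(X \right)} = - \frac{X \frac{1}{X}}{8} = \left(- \frac{1}{8}\right) 1 = - \frac{1}{8}$)
$a{\left(\left(26 - 5\right) \left(-21 - 26\right) \right)} - 3700 = - \frac{1}{8} - 3700 = - \frac{29601}{8}$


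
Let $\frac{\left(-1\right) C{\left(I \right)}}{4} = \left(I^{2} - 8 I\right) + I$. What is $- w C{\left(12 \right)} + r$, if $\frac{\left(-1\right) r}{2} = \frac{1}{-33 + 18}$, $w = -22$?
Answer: $- \frac{79198}{15} \approx -5279.9$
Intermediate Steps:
$C{\left(I \right)} = - 4 I^{2} + 28 I$ ($C{\left(I \right)} = - 4 \left(\left(I^{2} - 8 I\right) + I\right) = - 4 \left(I^{2} - 7 I\right) = - 4 I^{2} + 28 I$)
$r = \frac{2}{15}$ ($r = - \frac{2}{-33 + 18} = - \frac{2}{-15} = \left(-2\right) \left(- \frac{1}{15}\right) = \frac{2}{15} \approx 0.13333$)
$- w C{\left(12 \right)} + r = \left(-1\right) \left(-22\right) 4 \cdot 12 \left(7 - 12\right) + \frac{2}{15} = 22 \cdot 4 \cdot 12 \left(7 - 12\right) + \frac{2}{15} = 22 \cdot 4 \cdot 12 \left(-5\right) + \frac{2}{15} = 22 \left(-240\right) + \frac{2}{15} = -5280 + \frac{2}{15} = - \frac{79198}{15}$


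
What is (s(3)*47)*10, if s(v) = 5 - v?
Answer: 940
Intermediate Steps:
(s(3)*47)*10 = ((5 - 1*3)*47)*10 = ((5 - 3)*47)*10 = (2*47)*10 = 94*10 = 940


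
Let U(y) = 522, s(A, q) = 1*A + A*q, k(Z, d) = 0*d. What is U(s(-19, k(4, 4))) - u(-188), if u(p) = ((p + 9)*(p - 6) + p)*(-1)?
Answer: 35060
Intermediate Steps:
k(Z, d) = 0
s(A, q) = A + A*q
u(p) = -p - (-6 + p)*(9 + p) (u(p) = ((9 + p)*(-6 + p) + p)*(-1) = ((-6 + p)*(9 + p) + p)*(-1) = (p + (-6 + p)*(9 + p))*(-1) = -p - (-6 + p)*(9 + p))
U(s(-19, k(4, 4))) - u(-188) = 522 - (54 - 1*(-188)² - 4*(-188)) = 522 - (54 - 1*35344 + 752) = 522 - (54 - 35344 + 752) = 522 - 1*(-34538) = 522 + 34538 = 35060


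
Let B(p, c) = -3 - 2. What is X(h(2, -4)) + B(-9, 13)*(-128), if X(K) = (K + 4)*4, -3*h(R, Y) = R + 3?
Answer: 1948/3 ≈ 649.33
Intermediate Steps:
B(p, c) = -5
h(R, Y) = -1 - R/3 (h(R, Y) = -(R + 3)/3 = -(3 + R)/3 = -1 - R/3)
X(K) = 16 + 4*K (X(K) = (4 + K)*4 = 16 + 4*K)
X(h(2, -4)) + B(-9, 13)*(-128) = (16 + 4*(-1 - ⅓*2)) - 5*(-128) = (16 + 4*(-1 - ⅔)) + 640 = (16 + 4*(-5/3)) + 640 = (16 - 20/3) + 640 = 28/3 + 640 = 1948/3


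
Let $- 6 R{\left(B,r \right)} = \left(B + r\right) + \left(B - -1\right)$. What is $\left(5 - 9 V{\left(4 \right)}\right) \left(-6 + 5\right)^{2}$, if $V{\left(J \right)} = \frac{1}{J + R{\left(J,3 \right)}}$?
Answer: $\frac{1}{2} \approx 0.5$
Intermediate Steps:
$R{\left(B,r \right)} = - \frac{1}{6} - \frac{B}{3} - \frac{r}{6}$ ($R{\left(B,r \right)} = - \frac{\left(B + r\right) + \left(B - -1\right)}{6} = - \frac{\left(B + r\right) + \left(B + 1\right)}{6} = - \frac{\left(B + r\right) + \left(1 + B\right)}{6} = - \frac{1 + r + 2 B}{6} = - \frac{1}{6} - \frac{B}{3} - \frac{r}{6}$)
$V{\left(J \right)} = \frac{1}{- \frac{2}{3} + \frac{2 J}{3}}$ ($V{\left(J \right)} = \frac{1}{J - \left(\frac{2}{3} + \frac{J}{3}\right)} = \frac{1}{- \frac{2}{3} + \frac{2 J}{3}}$)
$\left(5 - 9 V{\left(4 \right)}\right) \left(-6 + 5\right)^{2} = \left(5 - 9 \frac{3}{2 \left(-1 + 4\right)}\right) \left(-6 + 5\right)^{2} = \left(5 - 9 \frac{3}{2 \cdot 3}\right) \left(-1\right)^{2} = \left(5 - 9 \cdot \frac{3}{2} \cdot \frac{1}{3}\right) 1 = \left(5 - \frac{9}{2}\right) 1 = \frac{1}{2} \cdot 1 = \frac{1}{2}$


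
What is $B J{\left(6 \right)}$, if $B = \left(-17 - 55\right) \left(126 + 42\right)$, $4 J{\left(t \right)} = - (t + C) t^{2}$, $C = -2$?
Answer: $435456$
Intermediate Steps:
$J{\left(t \right)} = \frac{t^{2} \left(2 - t\right)}{4}$ ($J{\left(t \right)} = \frac{- (t - 2) t^{2}}{4} = \frac{- (-2 + t) t^{2}}{4} = \frac{\left(2 - t\right) t^{2}}{4} = \frac{t^{2} \left(2 - t\right)}{4}$)
$B = -12096$ ($B = \left(-72\right) 168 = -12096$)
$B J{\left(6 \right)} = - 12096 \frac{6^{2} \left(2 - 6\right)}{4} = - 12096 \cdot \frac{1}{4} \cdot 36 \left(2 - 6\right) = - 12096 \cdot \frac{1}{4} \cdot 36 \left(-4\right) = \left(-12096\right) \left(-36\right) = 435456$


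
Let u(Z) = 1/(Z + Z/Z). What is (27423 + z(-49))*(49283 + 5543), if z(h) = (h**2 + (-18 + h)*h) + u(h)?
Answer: 43562957755/24 ≈ 1.8151e+9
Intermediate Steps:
u(Z) = 1/(1 + Z) (u(Z) = 1/(Z + 1) = 1/(1 + Z))
z(h) = h**2 + 1/(1 + h) + h*(-18 + h) (z(h) = (h**2 + (-18 + h)*h) + 1/(1 + h) = (h**2 + h*(-18 + h)) + 1/(1 + h) = h**2 + 1/(1 + h) + h*(-18 + h))
(27423 + z(-49))*(49283 + 5543) = (27423 + (1 + 2*(-49)*(1 - 49)*(-9 - 49))/(1 - 49))*(49283 + 5543) = (27423 + (1 + 2*(-49)*(-48)*(-58))/(-48))*54826 = (27423 - (1 - 272832)/48)*54826 = (27423 - 1/48*(-272831))*54826 = (27423 + 272831/48)*54826 = (1589135/48)*54826 = 43562957755/24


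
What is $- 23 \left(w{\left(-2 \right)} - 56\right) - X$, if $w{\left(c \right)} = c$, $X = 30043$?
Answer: $-28709$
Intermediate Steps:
$- 23 \left(w{\left(-2 \right)} - 56\right) - X = - 23 \left(-2 - 56\right) - 30043 = \left(-23\right) \left(-58\right) - 30043 = 1334 - 30043 = -28709$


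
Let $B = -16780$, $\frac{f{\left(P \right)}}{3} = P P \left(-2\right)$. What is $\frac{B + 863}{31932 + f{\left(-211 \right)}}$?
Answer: $\frac{15917}{235194} \approx 0.067676$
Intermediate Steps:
$f{\left(P \right)} = - 6 P^{2}$ ($f{\left(P \right)} = 3 P P \left(-2\right) = 3 P^{2} \left(-2\right) = 3 \left(- 2 P^{2}\right) = - 6 P^{2}$)
$\frac{B + 863}{31932 + f{\left(-211 \right)}} = \frac{-16780 + 863}{31932 - 6 \left(-211\right)^{2}} = - \frac{15917}{31932 - 267126} = - \frac{15917}{-235194} = \left(-15917\right) \left(- \frac{1}{235194}\right) = \frac{15917}{235194}$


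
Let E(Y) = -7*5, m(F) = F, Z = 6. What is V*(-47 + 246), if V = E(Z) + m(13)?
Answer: -4378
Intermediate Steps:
E(Y) = -35
V = -22 (V = -35 + 13 = -22)
V*(-47 + 246) = -22*(-47 + 246) = -22*199 = -4378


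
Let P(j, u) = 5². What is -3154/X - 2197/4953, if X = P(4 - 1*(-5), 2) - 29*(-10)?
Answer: -418303/40005 ≈ -10.456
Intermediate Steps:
P(j, u) = 25
X = 315 (X = 25 - 29*(-10) = 25 + 290 = 315)
-3154/X - 2197/4953 = -3154/315 - 2197/4953 = -3154*1/315 - 2197*1/4953 = -3154/315 - 169/381 = -418303/40005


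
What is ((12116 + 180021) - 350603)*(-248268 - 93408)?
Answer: 54144029016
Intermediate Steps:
((12116 + 180021) - 350603)*(-248268 - 93408) = (192137 - 350603)*(-341676) = -158466*(-341676) = 54144029016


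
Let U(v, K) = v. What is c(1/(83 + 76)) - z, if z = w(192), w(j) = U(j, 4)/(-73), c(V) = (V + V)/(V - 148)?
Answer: 4517806/1717763 ≈ 2.6301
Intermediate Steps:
c(V) = 2*V/(-148 + V) (c(V) = (2*V)/(-148 + V) = 2*V/(-148 + V))
w(j) = -j/73 (w(j) = j/(-73) = j*(-1/73) = -j/73)
z = -192/73 (z = -1/73*192 = -192/73 ≈ -2.6301)
c(1/(83 + 76)) - z = 2/((83 + 76)*(-148 + 1/(83 + 76))) - 1*(-192/73) = 2/(159*(-148 + 1/159)) + 192/73 = 2*(1/159)/(-148 + 1/159) + 192/73 = 2*(1/159)/(-23531/159) + 192/73 = 2*(1/159)*(-159/23531) + 192/73 = -2/23531 + 192/73 = 4517806/1717763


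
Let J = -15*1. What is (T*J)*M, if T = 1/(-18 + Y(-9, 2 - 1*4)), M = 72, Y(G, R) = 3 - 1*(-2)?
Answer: 1080/13 ≈ 83.077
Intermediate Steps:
Y(G, R) = 5 (Y(G, R) = 3 + 2 = 5)
J = -15
T = -1/13 (T = 1/(-18 + 5) = 1/(-13) = -1/13 ≈ -0.076923)
(T*J)*M = -1/13*(-15)*72 = (15/13)*72 = 1080/13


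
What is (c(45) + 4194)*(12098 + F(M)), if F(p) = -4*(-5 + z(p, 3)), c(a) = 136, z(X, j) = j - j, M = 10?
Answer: 52470940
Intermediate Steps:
z(X, j) = 0
F(p) = 20 (F(p) = -4*(-5 + 0) = -4*(-5) = 20)
(c(45) + 4194)*(12098 + F(M)) = (136 + 4194)*(12098 + 20) = 4330*12118 = 52470940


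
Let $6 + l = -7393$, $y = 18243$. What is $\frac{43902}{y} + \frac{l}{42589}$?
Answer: $\frac{192751369}{86327903} \approx 2.2328$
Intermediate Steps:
$l = -7399$ ($l = -6 - 7393 = -7399$)
$\frac{43902}{y} + \frac{l}{42589} = \frac{43902}{18243} - \frac{7399}{42589} = 43902 \cdot \frac{1}{18243} - \frac{7399}{42589} = \frac{4878}{2027} - \frac{7399}{42589} = \frac{192751369}{86327903}$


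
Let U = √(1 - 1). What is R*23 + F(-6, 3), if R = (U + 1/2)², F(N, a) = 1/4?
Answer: 6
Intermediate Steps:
U = 0 (U = √0 = 0)
F(N, a) = ¼
R = ¼ (R = (0 + 1/2)² = (0 + 1*(½))² = (0 + ½)² = (½)² = ¼ ≈ 0.25000)
R*23 + F(-6, 3) = (¼)*23 + ¼ = 23/4 + ¼ = 6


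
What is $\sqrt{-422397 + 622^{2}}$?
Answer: $i \sqrt{35513} \approx 188.45 i$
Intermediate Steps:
$\sqrt{-422397 + 622^{2}} = \sqrt{-422397 + 386884} = \sqrt{-35513} = i \sqrt{35513}$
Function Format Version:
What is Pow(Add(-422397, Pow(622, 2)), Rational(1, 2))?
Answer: Mul(I, Pow(35513, Rational(1, 2))) ≈ Mul(188.45, I)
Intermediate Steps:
Pow(Add(-422397, Pow(622, 2)), Rational(1, 2)) = Pow(Add(-422397, 386884), Rational(1, 2)) = Pow(-35513, Rational(1, 2)) = Mul(I, Pow(35513, Rational(1, 2)))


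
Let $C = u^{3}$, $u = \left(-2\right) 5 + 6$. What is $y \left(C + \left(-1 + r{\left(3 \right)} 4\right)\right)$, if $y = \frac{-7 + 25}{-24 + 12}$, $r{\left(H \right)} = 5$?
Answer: $\frac{135}{2} \approx 67.5$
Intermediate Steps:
$y = - \frac{3}{2}$ ($y = \frac{18}{-12} = 18 \left(- \frac{1}{12}\right) = - \frac{3}{2} \approx -1.5$)
$u = -4$ ($u = -10 + 6 = -4$)
$C = -64$ ($C = \left(-4\right)^{3} = -64$)
$y \left(C + \left(-1 + r{\left(3 \right)} 4\right)\right) = - \frac{3 \left(-64 + \left(-1 + 5 \cdot 4\right)\right)}{2} = - \frac{3 \left(-64 + \left(-1 + 20\right)\right)}{2} = - \frac{3 \left(-64 + 19\right)}{2} = \left(- \frac{3}{2}\right) \left(-45\right) = \frac{135}{2}$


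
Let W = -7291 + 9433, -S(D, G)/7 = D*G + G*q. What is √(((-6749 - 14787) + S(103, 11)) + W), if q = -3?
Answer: I*√27094 ≈ 164.6*I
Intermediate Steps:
S(D, G) = 21*G - 7*D*G (S(D, G) = -7*(D*G + G*(-3)) = -7*(D*G - 3*G) = -7*(-3*G + D*G) = 21*G - 7*D*G)
W = 2142
√(((-6749 - 14787) + S(103, 11)) + W) = √(((-6749 - 14787) + 7*11*(3 - 1*103)) + 2142) = √((-21536 + 7*11*(3 - 103)) + 2142) = √((-21536 + 7*11*(-100)) + 2142) = √((-21536 - 7700) + 2142) = √(-29236 + 2142) = √(-27094) = I*√27094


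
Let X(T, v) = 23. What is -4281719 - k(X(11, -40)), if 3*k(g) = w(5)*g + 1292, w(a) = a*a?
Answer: -12847024/3 ≈ -4.2823e+6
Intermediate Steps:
w(a) = a**2
k(g) = 1292/3 + 25*g/3 (k(g) = (5**2*g + 1292)/3 = (25*g + 1292)/3 = (1292 + 25*g)/3 = 1292/3 + 25*g/3)
-4281719 - k(X(11, -40)) = -4281719 - (1292/3 + (25/3)*23) = -4281719 - (1292/3 + 575/3) = -4281719 - 1*1867/3 = -4281719 - 1867/3 = -12847024/3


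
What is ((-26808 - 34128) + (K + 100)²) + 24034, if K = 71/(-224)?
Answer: -1353010511/50176 ≈ -26965.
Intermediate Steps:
K = -71/224 (K = 71*(-1/224) = -71/224 ≈ -0.31696)
((-26808 - 34128) + (K + 100)²) + 24034 = ((-26808 - 34128) + (-71/224 + 100)²) + 24034 = (-60936 + (22329/224)²) + 24034 = (-60936 + 498584241/50176) + 24034 = -2558940495/50176 + 24034 = -1353010511/50176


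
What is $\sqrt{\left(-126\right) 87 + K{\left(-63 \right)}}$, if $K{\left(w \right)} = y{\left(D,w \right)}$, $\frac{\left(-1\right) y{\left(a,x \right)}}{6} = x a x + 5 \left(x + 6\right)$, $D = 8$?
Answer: $6 i \sqrt{5549} \approx 446.95 i$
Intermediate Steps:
$y{\left(a,x \right)} = -180 - 30 x - 6 a x^{2}$ ($y{\left(a,x \right)} = - 6 \left(x a x + 5 \left(x + 6\right)\right) = - 6 \left(a x x + 5 \left(6 + x\right)\right) = - 6 \left(a x^{2} + \left(30 + 5 x\right)\right) = - 6 \left(30 + 5 x + a x^{2}\right) = -180 - 30 x - 6 a x^{2}$)
$K{\left(w \right)} = -180 - 48 w^{2} - 30 w$ ($K{\left(w \right)} = -180 - 30 w - 48 w^{2} = -180 - 48 w^{2} - 30 w$)
$\sqrt{\left(-126\right) 87 + K{\left(-63 \right)}} = \sqrt{\left(-126\right) 87 - \left(-1710 + 190512\right)} = \sqrt{-10962 - 188802} = \sqrt{-199764} = 6 i \sqrt{5549}$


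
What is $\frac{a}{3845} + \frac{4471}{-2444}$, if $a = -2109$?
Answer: $- \frac{22345391}{9397180} \approx -2.3779$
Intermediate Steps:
$\frac{a}{3845} + \frac{4471}{-2444} = - \frac{2109}{3845} + \frac{4471}{-2444} = \left(-2109\right) \frac{1}{3845} + 4471 \left(- \frac{1}{2444}\right) = - \frac{2109}{3845} - \frac{4471}{2444} = - \frac{22345391}{9397180}$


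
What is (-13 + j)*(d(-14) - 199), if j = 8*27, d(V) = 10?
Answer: -38367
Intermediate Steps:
j = 216
(-13 + j)*(d(-14) - 199) = (-13 + 216)*(10 - 199) = 203*(-189) = -38367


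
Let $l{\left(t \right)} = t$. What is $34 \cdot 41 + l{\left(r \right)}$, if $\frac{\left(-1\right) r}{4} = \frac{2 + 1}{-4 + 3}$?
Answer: $1406$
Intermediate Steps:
$r = 12$ ($r = - 4 \frac{2 + 1}{-4 + 3} = - 4 \frac{3}{-1} = - 4 \cdot 3 \left(-1\right) = \left(-4\right) \left(-3\right) = 12$)
$34 \cdot 41 + l{\left(r \right)} = 34 \cdot 41 + 12 = 1394 + 12 = 1406$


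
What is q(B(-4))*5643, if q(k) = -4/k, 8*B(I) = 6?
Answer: -30096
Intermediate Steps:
B(I) = ¾ (B(I) = (⅛)*6 = ¾)
q(B(-4))*5643 = -4/¾*5643 = -4*4/3*5643 = -16/3*5643 = -30096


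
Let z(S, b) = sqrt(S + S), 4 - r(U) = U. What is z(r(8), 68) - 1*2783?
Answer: -2783 + 2*I*sqrt(2) ≈ -2783.0 + 2.8284*I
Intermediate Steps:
r(U) = 4 - U
z(S, b) = sqrt(2)*sqrt(S) (z(S, b) = sqrt(2*S) = sqrt(2)*sqrt(S))
z(r(8), 68) - 1*2783 = sqrt(2)*sqrt(4 - 1*8) - 1*2783 = sqrt(2)*sqrt(4 - 8) - 2783 = sqrt(2)*sqrt(-4) - 2783 = sqrt(2)*(2*I) - 2783 = 2*I*sqrt(2) - 2783 = -2783 + 2*I*sqrt(2)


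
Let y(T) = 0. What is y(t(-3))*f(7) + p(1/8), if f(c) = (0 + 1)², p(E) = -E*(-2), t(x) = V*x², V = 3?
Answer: ¼ ≈ 0.25000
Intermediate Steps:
t(x) = 3*x²
p(E) = 2*E (p(E) = -(-2)*E = 2*E)
f(c) = 1 (f(c) = 1² = 1)
y(t(-3))*f(7) + p(1/8) = 0*1 + 2/8 = 0 + 2*(⅛) = 0 + ¼ = ¼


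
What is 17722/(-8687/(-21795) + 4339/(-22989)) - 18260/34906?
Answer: 8609631812819605/101941943273 ≈ 84456.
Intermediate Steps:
17722/(-8687/(-21795) + 4339/(-22989)) - 18260/34906 = 17722/(-8687*(-1/21795) + 4339*(-1/22989)) - 18260*1/34906 = 17722/(8687/21795 - 4339/22989) - 9130/17453 = 17722/(11681882/55671695) - 9130/17453 = 17722*(55671695/11681882) - 9130/17453 = 493306889395/5840941 - 9130/17453 = 8609631812819605/101941943273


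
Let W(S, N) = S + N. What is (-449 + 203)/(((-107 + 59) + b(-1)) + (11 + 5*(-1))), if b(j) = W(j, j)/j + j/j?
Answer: 82/13 ≈ 6.3077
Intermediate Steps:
W(S, N) = N + S
b(j) = 3 (b(j) = (j + j)/j + j/j = (2*j)/j + 1 = 2 + 1 = 3)
(-449 + 203)/(((-107 + 59) + b(-1)) + (11 + 5*(-1))) = (-449 + 203)/(((-107 + 59) + 3) + (11 + 5*(-1))) = -246/((-48 + 3) + (11 - 5)) = -246/(-45 + 6) = -246/(-39) = -246*(-1/39) = 82/13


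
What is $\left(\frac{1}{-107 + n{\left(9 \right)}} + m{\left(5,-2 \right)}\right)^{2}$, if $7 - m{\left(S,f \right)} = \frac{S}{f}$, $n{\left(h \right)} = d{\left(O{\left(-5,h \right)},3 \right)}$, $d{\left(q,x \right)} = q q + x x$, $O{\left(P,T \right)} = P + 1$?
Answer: $\frac{151321}{1681} \approx 90.018$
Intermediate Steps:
$O{\left(P,T \right)} = 1 + P$
$d{\left(q,x \right)} = q^{2} + x^{2}$
$n{\left(h \right)} = 25$ ($n{\left(h \right)} = \left(1 - 5\right)^{2} + 3^{2} = \left(-4\right)^{2} + 9 = 16 + 9 = 25$)
$m{\left(S,f \right)} = 7 - \frac{S}{f}$
$\left(\frac{1}{-107 + n{\left(9 \right)}} + m{\left(5,-2 \right)}\right)^{2} = \left(\frac{1}{-107 + 25} + \left(7 - \frac{5}{-2}\right)\right)^{2} = \left(\frac{1}{-82} + \left(7 - 5 \left(- \frac{1}{2}\right)\right)\right)^{2} = \left(- \frac{1}{82} + \left(7 + \frac{5}{2}\right)\right)^{2} = \left(- \frac{1}{82} + \frac{19}{2}\right)^{2} = \left(\frac{389}{41}\right)^{2} = \frac{151321}{1681}$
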